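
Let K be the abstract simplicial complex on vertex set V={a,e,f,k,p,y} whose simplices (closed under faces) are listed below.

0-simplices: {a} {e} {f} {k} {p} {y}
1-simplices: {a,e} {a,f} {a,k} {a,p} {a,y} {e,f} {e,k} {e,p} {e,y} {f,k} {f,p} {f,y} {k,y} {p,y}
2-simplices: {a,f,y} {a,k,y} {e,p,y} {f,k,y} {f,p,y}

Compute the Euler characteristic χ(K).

n_0=6 n_1=14 n_2=5
χ=+6−14+5=-3

χ(K)=-3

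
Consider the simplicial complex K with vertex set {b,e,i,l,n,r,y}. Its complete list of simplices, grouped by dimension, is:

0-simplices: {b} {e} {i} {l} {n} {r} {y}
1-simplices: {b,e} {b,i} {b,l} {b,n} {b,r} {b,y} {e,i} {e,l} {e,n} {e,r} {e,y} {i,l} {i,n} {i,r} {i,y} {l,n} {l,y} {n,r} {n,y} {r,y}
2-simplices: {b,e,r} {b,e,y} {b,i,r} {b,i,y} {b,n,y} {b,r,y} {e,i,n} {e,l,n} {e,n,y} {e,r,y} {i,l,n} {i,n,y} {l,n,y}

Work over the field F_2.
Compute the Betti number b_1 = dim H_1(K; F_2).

b_1=2

n_0=7 n_1=20 n_2=13  [Z2]
∂1: piv[be,bi,bl,bn,br,by] rk=6  ker:ei,el,en,er,ey,il,in,ir,iy,ln,ly,nr,ny,ry
∂2: piv[ber,bey,bir,biy,bny,bry,ein,eln,eny,iln,iny,lny] rk=12  ker:ery
b_1=(20−6)−12=2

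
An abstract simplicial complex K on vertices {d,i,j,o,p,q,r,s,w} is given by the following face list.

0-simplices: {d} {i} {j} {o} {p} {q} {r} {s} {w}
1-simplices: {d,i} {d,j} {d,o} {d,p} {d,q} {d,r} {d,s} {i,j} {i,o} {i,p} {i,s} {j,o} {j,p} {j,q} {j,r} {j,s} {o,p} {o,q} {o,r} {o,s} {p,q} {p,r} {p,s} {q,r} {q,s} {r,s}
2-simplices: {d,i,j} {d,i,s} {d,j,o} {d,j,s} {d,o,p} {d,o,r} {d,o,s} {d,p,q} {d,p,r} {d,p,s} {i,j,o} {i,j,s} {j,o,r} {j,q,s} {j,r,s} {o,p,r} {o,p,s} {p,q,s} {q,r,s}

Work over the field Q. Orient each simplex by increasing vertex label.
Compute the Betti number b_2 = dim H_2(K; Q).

b_2=3

n_0=9 n_1=26 n_2=19  [Q]
∂1: piv[di,dj,do,dp,dq,dr,ds] rk=7  ker:ij,io,ip,is,jo,jp,jq,jr,js,op,oq,or,os,pq,pr,ps,qr,qs,rs
∂2: piv[dij,dis,djo,djs,dop,dor,dos,dpq,dpr,dps,ijo,jor,jqs,jrs,pqs,qrs] rk=16  ker:ijs,opr,ops
b_2=(19−16)−0=3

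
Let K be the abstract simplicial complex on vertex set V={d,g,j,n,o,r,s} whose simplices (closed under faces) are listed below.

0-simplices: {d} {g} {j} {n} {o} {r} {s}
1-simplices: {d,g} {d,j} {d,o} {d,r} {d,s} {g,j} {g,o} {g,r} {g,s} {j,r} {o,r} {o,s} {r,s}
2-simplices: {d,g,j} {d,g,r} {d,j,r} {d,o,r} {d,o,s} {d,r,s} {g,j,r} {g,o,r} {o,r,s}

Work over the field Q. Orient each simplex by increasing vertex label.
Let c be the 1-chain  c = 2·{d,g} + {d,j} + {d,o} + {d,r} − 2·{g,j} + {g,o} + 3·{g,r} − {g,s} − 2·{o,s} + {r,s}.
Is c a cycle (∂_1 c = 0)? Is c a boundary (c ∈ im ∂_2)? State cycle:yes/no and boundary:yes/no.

cycle:no boundary:no

n_0=7 n_1=13 n_2=9  [Q]
∂1: piv[dg,dj,do,dr,ds] rk=5  ker:gj,go,gr,gs,jr,or,os,rs
∂2: piv[dgj,dgr,djr,dor,dos,drs,gor] rk=7  ker:gjr,ors
∂1c = −5·{d} + {g} − {j} + 4·{o} + 3·{r} − 2·{s}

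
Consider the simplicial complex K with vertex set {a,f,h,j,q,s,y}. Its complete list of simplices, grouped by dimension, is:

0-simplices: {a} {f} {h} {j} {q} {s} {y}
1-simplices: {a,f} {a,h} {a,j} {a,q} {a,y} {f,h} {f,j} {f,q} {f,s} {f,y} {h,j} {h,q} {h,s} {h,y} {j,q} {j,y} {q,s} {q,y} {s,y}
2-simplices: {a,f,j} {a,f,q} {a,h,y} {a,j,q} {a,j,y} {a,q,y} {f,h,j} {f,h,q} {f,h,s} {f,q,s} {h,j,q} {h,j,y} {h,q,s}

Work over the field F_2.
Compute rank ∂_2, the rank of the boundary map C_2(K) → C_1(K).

rank∂_2=11

n_0=7 n_1=19 n_2=13  [Z2]
∂1: piv[af,ah,aj,aq,ay,fs] rk=6  ker:fh,fj,fq,fy,hj,hq,hs,hy,jq,jy,qs,qy,sy
∂2: piv[afj,afq,ahy,ajq,ajy,aqy,fhj,fhq,fhs,fqs,hjy] rk=11  ker:hjq,hqs
rk∂_2=11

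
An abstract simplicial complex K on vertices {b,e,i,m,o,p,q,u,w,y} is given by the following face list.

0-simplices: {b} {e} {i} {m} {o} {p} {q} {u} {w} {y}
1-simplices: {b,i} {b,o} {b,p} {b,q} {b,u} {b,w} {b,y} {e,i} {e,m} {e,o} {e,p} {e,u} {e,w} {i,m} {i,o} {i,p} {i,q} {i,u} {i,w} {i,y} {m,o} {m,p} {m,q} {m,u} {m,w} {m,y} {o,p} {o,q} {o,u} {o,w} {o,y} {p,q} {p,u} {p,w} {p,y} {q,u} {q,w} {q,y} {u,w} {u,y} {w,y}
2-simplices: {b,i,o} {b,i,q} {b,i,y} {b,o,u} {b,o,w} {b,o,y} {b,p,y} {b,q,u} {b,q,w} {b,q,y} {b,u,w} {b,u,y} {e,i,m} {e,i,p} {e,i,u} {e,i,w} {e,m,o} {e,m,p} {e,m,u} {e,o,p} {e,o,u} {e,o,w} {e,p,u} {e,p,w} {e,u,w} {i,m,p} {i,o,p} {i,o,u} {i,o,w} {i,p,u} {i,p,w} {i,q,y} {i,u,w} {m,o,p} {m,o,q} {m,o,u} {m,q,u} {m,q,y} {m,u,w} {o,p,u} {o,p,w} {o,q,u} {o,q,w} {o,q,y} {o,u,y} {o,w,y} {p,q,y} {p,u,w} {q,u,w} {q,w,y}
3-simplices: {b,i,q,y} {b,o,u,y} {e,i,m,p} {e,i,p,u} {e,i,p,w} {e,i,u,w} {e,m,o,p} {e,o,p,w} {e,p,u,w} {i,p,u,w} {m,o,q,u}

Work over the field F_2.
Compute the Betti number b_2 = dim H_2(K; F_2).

n_0=10 n_1=41 n_2=50 n_3=11  [Z2]
∂1: piv[bi,bo,bp,bq,bu,bw,by,ei,em] rk=9  ker:eo,ep,eu,ew,im,io,ip,iq,iu,iw,iy,mo,mp,mq,mu,mw,my,op,oq,ou,ow,oy,pq,pu,pw,py,qu,qw,qy,uw,uy,wy
∂2: piv[bio,biq,biy,bou,bow,boy,bpy,bqu,bqw,bqy,buw,buy,eim,eip,eiu,eiw,emo,emp,emu,eop,eou,eow,epu,epw,iop,moq,mqu,mqy,muw,owy,pqy] rk=31  ker:euw,imp,iou,iow,ipu,ipw,iqy,iuw,mop,mou,opu,opw,oqu,oqw,oqy,ouy,puw,quw,qwy
∂3: piv[biqy,bouy,eimp,eipu,eipw,eiuw,emop,eopw,epuw,moqu] rk=10  ker:ipuw
b_2=(50−31)−10=9

b_2=9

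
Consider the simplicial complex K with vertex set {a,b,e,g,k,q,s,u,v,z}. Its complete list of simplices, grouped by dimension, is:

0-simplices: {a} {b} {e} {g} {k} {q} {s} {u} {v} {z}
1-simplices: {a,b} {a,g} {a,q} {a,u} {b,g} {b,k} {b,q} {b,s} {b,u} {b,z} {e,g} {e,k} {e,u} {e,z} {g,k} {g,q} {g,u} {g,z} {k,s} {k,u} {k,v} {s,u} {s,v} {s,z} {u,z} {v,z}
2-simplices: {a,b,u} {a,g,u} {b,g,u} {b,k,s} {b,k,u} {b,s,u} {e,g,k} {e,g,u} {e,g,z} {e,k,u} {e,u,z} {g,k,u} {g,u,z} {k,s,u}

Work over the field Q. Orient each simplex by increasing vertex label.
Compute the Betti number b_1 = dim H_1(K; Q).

n_0=10 n_1=26 n_2=14  [Q]
∂1: piv[ab,ag,aq,au,bk,bs,bz,eg,kv] rk=9  ker:bg,bq,bu,ek,eu,ez,gk,gq,gu,gz,ks,ku,su,sv,sz,uz,vz
∂2: piv[abu,agu,bgu,bks,bku,bsu,egk,egu,egz,eku,euz] rk=11  ker:gku,guz,ksu
b_1=(26−9)−11=6

b_1=6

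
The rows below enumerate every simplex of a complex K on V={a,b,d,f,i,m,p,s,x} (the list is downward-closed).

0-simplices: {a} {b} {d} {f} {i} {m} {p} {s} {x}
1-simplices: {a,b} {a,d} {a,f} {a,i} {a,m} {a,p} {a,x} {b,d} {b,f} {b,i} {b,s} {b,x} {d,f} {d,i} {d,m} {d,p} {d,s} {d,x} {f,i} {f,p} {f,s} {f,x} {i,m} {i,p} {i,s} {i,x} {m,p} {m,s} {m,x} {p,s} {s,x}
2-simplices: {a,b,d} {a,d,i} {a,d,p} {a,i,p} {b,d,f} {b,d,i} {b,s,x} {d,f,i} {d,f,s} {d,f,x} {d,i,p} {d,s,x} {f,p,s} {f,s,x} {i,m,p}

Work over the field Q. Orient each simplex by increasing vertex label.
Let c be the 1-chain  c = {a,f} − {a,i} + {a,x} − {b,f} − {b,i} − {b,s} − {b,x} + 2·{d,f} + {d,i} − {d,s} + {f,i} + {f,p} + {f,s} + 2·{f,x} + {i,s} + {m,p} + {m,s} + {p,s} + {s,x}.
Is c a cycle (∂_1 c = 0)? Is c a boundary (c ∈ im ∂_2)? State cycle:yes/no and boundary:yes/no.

cycle:no boundary:no

n_0=9 n_1=31 n_2=15  [Q]
∂1: piv[ab,ad,af,ai,am,ap,ax,bs] rk=8  ker:bd,bf,bi,bx,df,di,dm,dp,ds,dx,fi,fp,fs,fx,im,ip,is,ix,mp,ms,mx,ps,sx
∂2: piv[abd,adi,adp,aip,bdf,bdi,bsx,dfi,dfs,dfx,dsx,fps,imp] rk=13  ker:dip,fsx
∂1c = −{a} + 4·{b} − 2·{d} − 3·{f} − {i} − 2·{m} + {p} + {s} + 3·{x}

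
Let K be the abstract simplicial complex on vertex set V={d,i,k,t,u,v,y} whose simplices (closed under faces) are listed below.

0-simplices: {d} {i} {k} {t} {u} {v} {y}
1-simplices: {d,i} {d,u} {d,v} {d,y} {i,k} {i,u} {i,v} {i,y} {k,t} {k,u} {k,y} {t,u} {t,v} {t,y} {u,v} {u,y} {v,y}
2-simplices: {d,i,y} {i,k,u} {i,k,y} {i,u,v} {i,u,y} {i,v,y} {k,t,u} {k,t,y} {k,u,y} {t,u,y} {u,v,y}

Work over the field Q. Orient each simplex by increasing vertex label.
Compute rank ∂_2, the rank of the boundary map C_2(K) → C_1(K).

n_0=7 n_1=17 n_2=11  [Q]
∂1: piv[di,du,dv,dy,ik,kt] rk=6  ker:iu,iv,iy,ku,ky,tu,tv,ty,uv,uy,vy
∂2: piv[diy,iku,iky,iuv,iuy,ivy,ktu,kty] rk=8  ker:kuy,tuy,uvy
rk∂_2=8

rank∂_2=8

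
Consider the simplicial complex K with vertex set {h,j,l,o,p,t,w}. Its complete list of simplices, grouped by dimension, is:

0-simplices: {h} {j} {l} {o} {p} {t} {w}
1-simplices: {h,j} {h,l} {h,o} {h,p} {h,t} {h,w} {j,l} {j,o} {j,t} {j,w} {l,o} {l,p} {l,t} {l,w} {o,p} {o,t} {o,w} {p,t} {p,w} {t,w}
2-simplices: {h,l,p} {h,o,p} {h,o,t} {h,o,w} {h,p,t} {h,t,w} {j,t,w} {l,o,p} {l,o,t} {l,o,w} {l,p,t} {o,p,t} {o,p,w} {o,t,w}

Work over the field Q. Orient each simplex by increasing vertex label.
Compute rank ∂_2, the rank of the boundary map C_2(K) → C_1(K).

rank∂_2=11

n_0=7 n_1=20 n_2=14  [Q]
∂1: piv[hj,hl,ho,hp,ht,hw] rk=6  ker:jl,jo,jt,jw,lo,lp,lt,lw,op,ot,ow,pt,pw,tw
∂2: piv[hlp,hop,hot,how,hpt,htw,jtw,lop,lot,low,opw] rk=11  ker:lpt,opt,otw
rk∂_2=11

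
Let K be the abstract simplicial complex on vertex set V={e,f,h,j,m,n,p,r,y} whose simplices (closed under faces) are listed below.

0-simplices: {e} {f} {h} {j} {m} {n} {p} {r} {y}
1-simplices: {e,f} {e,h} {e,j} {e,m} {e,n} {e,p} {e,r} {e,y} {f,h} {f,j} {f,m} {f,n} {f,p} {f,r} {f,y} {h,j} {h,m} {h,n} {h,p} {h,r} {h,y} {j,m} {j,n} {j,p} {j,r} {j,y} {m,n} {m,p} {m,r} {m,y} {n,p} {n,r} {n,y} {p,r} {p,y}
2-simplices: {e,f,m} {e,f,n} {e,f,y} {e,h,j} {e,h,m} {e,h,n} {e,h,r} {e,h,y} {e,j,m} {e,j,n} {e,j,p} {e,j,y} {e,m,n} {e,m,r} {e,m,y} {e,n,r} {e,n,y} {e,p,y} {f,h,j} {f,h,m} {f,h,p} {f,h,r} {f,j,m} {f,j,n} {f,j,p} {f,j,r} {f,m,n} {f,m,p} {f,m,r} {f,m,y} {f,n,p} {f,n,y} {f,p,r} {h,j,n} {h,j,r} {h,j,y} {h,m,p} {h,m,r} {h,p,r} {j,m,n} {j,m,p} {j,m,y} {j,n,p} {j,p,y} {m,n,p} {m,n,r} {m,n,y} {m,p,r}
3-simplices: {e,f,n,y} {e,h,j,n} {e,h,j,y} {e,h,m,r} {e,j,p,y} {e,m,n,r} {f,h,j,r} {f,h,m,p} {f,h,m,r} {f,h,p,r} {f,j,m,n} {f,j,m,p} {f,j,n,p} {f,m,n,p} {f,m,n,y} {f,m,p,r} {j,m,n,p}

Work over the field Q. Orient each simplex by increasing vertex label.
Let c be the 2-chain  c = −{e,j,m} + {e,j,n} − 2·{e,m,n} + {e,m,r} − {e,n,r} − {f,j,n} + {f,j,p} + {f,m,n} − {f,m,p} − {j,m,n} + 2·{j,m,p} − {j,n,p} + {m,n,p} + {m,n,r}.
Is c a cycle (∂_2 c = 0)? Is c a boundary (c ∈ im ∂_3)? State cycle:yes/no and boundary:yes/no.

cycle:yes boundary:no

n_0=9 n_1=35 n_2=48 n_3=17  [Q]
∂1: piv[ef,eh,ej,em,en,ep,er,ey] rk=8  ker:fh,fj,fm,fn,fp,fr,fy,hj,hm,hn,hp,hr,hy,jm,jn,jp,jr,jy,mn,mp,mr,my,np,nr,ny,pr,py
∂2: piv[efm,efn,efy,ehj,ehm,ehn,ehr,ehy,ejm,ejn,ejp,ejy,emn,emr,emy,enr,eny,epy,fhj,fhm,fhp,fhr,fjp,fjr,fmp,fnp,fpr] rk=27  ker:fjm,fjn,fmn,fmr,fmy,fny,hjn,hjr,hjy,hmp,hmr,hpr,jmn,jmp,jmy,jnp,jpy,mnp,mnr,mny,mpr
∂3: piv[efny,ehjn,ehjy,ehmr,ejpy,emnr,fhjr,fhmp,fhmr,fhpr,fjmn,fjmp,fjnp,fmnp,fmny,fmpr] rk=16  ker:jmnp
∂2c = 0
c vs im∂3: residual ≠ 0 ⇒ not boundary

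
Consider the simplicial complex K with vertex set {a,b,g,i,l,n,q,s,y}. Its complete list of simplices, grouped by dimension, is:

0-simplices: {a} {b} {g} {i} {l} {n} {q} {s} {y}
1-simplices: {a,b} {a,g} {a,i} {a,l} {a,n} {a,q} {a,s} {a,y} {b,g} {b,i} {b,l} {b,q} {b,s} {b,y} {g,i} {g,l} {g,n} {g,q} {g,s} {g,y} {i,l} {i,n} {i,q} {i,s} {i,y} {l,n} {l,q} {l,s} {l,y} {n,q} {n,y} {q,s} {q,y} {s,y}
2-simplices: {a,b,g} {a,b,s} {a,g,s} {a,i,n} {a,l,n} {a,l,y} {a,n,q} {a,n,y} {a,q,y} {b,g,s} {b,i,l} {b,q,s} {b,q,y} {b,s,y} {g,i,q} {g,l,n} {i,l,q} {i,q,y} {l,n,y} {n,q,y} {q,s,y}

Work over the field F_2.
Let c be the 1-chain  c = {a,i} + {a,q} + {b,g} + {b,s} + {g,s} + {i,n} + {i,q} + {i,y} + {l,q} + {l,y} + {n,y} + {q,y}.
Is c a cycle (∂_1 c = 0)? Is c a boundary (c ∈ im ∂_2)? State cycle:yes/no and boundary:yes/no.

n_0=9 n_1=34 n_2=21  [Z2]
∂1: piv[ab,ag,ai,al,an,aq,as,ay] rk=8  ker:bg,bi,bl,bq,bs,by,gi,gl,gn,gq,gs,gy,il,in,iq,is,iy,ln,lq,ls,ly,nq,ny,qs,qy,sy
∂2: piv[abg,abs,ags,ain,aln,aly,anq,any,aqy,bil,bqs,bqy,bsy,giq,gln,ilq,iqy] rk=17  ker:bgs,lny,nqy,qsy
∂1c = 0
c vs im∂2: residual ≠ 0 ⇒ not boundary

cycle:yes boundary:no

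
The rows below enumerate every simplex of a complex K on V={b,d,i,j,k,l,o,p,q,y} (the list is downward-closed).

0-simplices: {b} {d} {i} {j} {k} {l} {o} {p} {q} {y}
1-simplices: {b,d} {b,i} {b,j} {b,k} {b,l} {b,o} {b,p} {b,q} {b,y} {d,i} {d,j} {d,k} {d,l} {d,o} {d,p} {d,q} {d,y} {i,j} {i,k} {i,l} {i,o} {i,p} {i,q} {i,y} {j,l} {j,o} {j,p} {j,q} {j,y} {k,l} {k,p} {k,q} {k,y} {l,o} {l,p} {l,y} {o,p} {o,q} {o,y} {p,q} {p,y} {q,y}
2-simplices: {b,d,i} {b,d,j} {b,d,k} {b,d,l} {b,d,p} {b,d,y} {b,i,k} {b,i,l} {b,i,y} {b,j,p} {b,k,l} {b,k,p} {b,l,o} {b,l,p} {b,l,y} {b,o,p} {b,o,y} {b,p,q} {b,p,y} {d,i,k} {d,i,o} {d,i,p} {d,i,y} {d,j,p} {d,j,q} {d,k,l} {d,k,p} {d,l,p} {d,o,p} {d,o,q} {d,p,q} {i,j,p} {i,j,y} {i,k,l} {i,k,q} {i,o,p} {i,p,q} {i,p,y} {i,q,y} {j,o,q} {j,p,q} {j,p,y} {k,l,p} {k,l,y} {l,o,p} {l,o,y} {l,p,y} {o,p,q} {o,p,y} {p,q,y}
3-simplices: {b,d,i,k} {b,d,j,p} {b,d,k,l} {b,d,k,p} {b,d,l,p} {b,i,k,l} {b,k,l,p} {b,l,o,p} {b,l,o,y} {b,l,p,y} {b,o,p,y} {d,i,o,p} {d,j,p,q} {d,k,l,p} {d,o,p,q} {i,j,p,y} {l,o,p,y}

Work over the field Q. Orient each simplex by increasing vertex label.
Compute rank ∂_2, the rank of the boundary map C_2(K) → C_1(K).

n_0=10 n_1=42 n_2=50 n_3=17  [Q]
∂1: piv[bd,bi,bj,bk,bl,bo,bp,bq,by] rk=9  ker:di,dj,dk,dl,do,dp,dq,dy,ij,ik,il,io,ip,iq,iy,jl,jo,jp,jq,jy,kl,kp,kq,ky,lo,lp,ly,op,oq,oy,pq,py,qy
∂2: piv[bdi,bdj,bdk,bdl,bdp,bdy,bik,bil,biy,bjp,bkl,bkp,blo,blp,bly,bop,boy,bpq,bpy,dio,dip,djq,dop,doq,dpq,ijp,ijy,ikq,ipq,iqy,joq,kly] rk=32  ker:dik,diy,djp,dkl,dkp,dlp,ikl,iop,ipy,jpq,jpy,klp,lop,loy,lpy,opq,opy,pqy
∂3: piv[bdik,bdjp,bdkl,bdkp,bdlp,bikl,bklp,blop,bloy,blpy,bopy,diop,djpq,dopq,ijpy] rk=15  ker:dklp,lopy
rk∂_2=32

rank∂_2=32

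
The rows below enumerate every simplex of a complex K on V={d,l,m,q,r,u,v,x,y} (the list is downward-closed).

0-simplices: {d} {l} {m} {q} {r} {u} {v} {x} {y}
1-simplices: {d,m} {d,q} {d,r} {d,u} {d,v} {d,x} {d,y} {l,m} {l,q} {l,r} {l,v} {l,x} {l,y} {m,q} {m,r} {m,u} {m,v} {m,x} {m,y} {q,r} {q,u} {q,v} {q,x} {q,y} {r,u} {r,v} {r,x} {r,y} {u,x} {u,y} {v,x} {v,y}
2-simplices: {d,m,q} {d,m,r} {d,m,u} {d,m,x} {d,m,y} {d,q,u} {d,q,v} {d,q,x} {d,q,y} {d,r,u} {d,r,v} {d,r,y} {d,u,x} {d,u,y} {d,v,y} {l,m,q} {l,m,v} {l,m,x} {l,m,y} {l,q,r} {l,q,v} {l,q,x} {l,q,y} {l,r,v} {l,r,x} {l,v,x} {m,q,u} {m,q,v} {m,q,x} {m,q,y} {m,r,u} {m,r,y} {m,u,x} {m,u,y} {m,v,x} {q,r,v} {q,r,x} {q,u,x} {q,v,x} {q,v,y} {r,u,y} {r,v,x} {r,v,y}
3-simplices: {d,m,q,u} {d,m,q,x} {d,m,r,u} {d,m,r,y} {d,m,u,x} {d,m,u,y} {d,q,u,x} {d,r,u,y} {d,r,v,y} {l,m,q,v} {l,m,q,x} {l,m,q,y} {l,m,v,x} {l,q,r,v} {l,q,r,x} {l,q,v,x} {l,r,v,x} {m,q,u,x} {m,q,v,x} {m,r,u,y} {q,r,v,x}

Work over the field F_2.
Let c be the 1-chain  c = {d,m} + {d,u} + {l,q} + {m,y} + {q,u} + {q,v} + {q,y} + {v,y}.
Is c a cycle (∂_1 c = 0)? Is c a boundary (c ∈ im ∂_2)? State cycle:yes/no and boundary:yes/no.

n_0=9 n_1=32 n_2=43 n_3=21  [Z2]
∂1: piv[dm,dq,dr,du,dv,dx,dy,lm] rk=8  ker:lq,lr,lv,lx,ly,mq,mr,mu,mv,mx,my,qr,qu,qv,qx,qy,ru,rv,rx,ry,ux,uy,vx,vy
∂2: piv[dmq,dmr,dmu,dmx,dmy,dqu,dqv,dqx,dqy,dru,drv,dry,dux,duy,dvy,lmq,lmv,lmx,lmy,lqr,lqv,lrv,lrx,lvx] rk=24  ker:lqx,lqy,mqu,mqv,mqx,mqy,mru,mry,mux,muy,mvx,qrv,qrx,qux,qvx,qvy,ruy,rvx,rvy
∂3: piv[dmqu,dmqx,dmru,dmry,dmux,dmuy,dqux,druy,drvy,lmqv,lmqx,lmqy,lmvx,lqrv,lqrx,lqvx,lrvx] rk=17  ker:mqux,mqvx,mruy,qrvx
∂1c = {l} + {y}

cycle:no boundary:no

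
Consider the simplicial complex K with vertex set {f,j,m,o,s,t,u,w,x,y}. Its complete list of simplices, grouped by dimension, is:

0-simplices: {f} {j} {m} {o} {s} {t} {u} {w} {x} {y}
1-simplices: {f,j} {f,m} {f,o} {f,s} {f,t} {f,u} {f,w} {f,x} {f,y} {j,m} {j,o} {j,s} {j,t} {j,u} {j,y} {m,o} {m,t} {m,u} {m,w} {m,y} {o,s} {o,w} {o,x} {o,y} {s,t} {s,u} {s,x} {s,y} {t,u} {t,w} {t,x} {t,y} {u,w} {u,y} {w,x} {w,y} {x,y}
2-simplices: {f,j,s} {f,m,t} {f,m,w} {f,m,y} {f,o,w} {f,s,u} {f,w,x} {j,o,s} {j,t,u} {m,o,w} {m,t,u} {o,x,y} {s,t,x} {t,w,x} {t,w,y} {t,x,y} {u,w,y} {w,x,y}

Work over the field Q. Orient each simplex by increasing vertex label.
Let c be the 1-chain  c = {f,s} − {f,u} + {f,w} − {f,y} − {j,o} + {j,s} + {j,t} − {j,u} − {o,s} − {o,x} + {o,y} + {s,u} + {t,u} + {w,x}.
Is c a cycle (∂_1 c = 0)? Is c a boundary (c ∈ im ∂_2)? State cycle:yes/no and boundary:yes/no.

n_0=10 n_1=37 n_2=18  [Q]
∂1: piv[fj,fm,fo,fs,ft,fu,fw,fx,fy] rk=9  ker:jm,jo,js,jt,ju,jy,mo,mt,mu,mw,my,os,ow,ox,oy,st,su,sx,sy,tu,tw,tx,ty,uw,uy,wx,wy,xy
∂2: piv[fjs,fmt,fmw,fmy,fow,fsu,fwx,jos,jtu,mow,mtu,oxy,stx,twx,twy,txy,uwy] rk=17  ker:wxy
∂1c = 0
c vs im∂2: residual ≠ 0 ⇒ not boundary

cycle:yes boundary:no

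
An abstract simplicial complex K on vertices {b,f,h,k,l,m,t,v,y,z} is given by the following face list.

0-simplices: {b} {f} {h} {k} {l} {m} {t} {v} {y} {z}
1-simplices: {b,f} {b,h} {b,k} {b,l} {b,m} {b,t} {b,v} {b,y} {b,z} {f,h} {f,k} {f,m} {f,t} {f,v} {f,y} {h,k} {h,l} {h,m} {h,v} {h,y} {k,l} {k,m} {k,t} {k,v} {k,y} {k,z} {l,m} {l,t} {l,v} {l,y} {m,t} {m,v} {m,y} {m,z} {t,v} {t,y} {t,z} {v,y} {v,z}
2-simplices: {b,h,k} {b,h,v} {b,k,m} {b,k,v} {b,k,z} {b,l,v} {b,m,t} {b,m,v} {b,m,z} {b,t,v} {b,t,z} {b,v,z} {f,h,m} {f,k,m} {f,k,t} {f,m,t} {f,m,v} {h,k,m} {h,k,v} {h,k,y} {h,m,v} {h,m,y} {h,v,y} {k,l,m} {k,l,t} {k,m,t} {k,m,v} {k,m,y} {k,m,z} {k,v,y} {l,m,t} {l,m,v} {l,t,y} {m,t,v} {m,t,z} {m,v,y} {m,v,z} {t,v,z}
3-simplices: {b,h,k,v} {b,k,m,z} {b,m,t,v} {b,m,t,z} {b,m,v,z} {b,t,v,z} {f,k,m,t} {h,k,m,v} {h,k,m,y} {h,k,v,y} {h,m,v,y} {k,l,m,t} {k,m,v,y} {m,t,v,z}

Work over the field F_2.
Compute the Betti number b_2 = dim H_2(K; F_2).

n_0=10 n_1=39 n_2=38 n_3=14  [Z2]
∂1: piv[bf,bh,bk,bl,bm,bt,bv,by,bz] rk=9  ker:fh,fk,fm,ft,fv,fy,hk,hl,hm,hv,hy,kl,km,kt,kv,ky,kz,lm,lt,lv,ly,mt,mv,my,mz,tv,ty,tz,vy,vz
∂2: piv[bhk,bhv,bkm,bkv,bkz,blv,bmt,bmv,bmz,btv,btz,bvz,fhm,fkm,fkt,fmt,fmv,hkm,hky,hmy,hvy,klm,klt,lmv,lty] rk=25  ker:hkv,hmv,kmt,kmv,kmy,kmz,kvy,lmt,mtv,mtz,mvy,mvz,tvz
∂3: piv[bhkv,bkmz,bmtv,bmtz,bmvz,btvz,fkmt,hkmv,hkmy,hkvy,hmvy,klmt] rk=12  ker:kmvy,mtvz
b_2=(38−25)−12=1

b_2=1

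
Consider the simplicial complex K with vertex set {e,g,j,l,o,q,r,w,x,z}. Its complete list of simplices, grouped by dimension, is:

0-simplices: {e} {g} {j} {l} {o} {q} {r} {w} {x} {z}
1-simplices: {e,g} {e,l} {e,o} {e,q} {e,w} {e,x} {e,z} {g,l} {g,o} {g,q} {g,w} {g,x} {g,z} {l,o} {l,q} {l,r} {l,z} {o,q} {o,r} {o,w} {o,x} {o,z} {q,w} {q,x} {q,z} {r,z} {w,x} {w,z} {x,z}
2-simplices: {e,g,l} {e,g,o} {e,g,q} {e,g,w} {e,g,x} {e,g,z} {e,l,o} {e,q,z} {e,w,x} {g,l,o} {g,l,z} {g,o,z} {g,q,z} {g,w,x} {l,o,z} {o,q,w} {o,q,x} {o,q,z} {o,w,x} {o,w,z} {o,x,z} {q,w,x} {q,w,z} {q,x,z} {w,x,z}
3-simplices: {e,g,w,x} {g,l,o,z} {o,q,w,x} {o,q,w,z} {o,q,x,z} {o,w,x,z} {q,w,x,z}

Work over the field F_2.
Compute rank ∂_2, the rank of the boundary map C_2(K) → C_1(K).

rank∂_2=17

n_0=10 n_1=29 n_2=25 n_3=7  [Z2]
∂1: piv[eg,el,eo,eq,ew,ex,ez,lr] rk=8  ker:gl,go,gq,gw,gx,gz,lo,lq,lz,oq,or,ow,ox,oz,qw,qx,qz,rz,wx,wz,xz
∂2: piv[egl,ego,egq,egw,egx,egz,elo,eqz,ewx,glz,goz,oqw,oqx,oqz,owx,owz,oxz] rk=17  ker:glo,gqz,gwx,loz,qwx,qwz,qxz,wxz
∂3: piv[egwx,gloz,oqwx,oqwz,oqxz,owxz] rk=6  ker:qwxz
rk∂_2=17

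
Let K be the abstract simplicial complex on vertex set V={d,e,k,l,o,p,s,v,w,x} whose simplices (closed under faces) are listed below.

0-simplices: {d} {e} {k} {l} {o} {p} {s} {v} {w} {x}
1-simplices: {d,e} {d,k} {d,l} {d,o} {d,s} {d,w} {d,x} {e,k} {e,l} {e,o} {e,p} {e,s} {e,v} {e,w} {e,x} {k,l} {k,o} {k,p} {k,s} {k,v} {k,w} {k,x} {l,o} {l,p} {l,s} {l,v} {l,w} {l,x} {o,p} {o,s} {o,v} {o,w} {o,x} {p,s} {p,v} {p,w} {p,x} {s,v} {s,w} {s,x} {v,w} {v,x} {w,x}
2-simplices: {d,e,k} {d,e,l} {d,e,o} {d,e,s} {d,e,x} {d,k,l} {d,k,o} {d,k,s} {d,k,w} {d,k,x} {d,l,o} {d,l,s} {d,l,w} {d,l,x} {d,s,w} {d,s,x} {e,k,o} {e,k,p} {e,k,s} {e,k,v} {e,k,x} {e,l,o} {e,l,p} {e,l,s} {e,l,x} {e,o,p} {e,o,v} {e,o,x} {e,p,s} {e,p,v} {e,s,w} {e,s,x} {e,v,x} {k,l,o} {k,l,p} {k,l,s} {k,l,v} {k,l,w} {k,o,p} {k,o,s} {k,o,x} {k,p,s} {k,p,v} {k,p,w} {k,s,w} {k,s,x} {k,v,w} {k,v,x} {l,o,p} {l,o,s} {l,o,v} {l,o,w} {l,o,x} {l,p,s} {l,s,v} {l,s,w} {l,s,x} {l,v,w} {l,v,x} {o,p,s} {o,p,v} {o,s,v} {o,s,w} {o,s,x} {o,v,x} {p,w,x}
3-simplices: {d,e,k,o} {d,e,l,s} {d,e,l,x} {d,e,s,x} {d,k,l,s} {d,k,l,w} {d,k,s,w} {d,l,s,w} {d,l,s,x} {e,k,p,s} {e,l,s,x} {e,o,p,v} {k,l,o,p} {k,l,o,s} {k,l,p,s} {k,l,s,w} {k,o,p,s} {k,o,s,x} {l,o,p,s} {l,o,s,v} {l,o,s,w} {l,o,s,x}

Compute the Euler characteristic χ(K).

n_0=10 n_1=43 n_2=66 n_3=22
χ=+10−43+66−22=11

χ(K)=11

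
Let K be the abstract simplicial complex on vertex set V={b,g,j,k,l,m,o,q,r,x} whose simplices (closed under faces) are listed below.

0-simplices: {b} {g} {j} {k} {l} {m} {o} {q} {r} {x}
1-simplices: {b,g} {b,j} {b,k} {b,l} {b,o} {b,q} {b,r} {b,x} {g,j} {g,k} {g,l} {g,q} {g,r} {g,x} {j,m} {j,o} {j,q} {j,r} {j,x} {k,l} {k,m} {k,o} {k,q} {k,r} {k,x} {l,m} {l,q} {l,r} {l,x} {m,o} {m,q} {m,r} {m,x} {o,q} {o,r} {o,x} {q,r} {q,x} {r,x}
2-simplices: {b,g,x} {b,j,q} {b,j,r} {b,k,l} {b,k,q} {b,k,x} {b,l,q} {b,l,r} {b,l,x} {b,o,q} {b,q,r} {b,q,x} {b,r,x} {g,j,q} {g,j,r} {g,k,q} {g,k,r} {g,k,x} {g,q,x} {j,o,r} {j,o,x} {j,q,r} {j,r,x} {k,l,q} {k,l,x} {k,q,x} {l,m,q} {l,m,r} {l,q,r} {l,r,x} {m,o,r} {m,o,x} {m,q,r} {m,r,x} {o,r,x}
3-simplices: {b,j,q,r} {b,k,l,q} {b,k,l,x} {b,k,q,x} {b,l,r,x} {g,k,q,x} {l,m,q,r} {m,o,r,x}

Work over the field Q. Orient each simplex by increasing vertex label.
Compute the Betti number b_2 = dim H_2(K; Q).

b_2=2

n_0=10 n_1=39 n_2=35 n_3=8  [Q]
∂1: piv[bg,bj,bk,bl,bo,bq,br,bx,jm] rk=9  ker:gj,gk,gl,gq,gr,gx,jo,jq,jr,jx,kl,km,ko,kq,kr,kx,lm,lq,lr,lx,mo,mq,mr,mx,oq,or,ox,qr,qx,rx
∂2: piv[bgx,bjq,bjr,bkl,bkq,bkx,blq,blr,blx,boq,bqr,bqx,brx,gjq,gjr,gkq,gkr,gkx,jor,jox,jrx,lmq,lmr,mor,mox] rk=25  ker:gqx,jqr,klq,klx,kqx,lqr,lrx,mqr,mrx,orx
∂3: piv[bjqr,bklq,bklx,bkqx,blrx,gkqx,lmqr,morx] rk=8
b_2=(35−25)−8=2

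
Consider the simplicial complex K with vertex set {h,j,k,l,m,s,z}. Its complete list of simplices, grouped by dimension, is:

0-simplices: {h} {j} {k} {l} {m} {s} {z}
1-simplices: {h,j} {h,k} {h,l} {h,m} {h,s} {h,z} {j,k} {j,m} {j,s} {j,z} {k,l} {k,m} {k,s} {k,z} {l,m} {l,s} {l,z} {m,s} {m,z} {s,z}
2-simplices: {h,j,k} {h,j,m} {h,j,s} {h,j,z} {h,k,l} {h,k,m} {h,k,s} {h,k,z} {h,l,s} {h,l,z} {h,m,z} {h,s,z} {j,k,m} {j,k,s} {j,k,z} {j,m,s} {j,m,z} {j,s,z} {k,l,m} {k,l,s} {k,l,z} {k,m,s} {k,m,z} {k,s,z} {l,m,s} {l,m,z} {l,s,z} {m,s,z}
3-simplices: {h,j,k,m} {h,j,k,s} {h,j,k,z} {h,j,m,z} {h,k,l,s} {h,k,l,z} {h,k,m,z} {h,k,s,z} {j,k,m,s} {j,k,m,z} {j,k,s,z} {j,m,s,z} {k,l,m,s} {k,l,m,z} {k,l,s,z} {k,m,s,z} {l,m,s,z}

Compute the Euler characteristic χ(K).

χ(K)=-2

n_0=7 n_1=20 n_2=28 n_3=17
χ=+7−20+28−17=-2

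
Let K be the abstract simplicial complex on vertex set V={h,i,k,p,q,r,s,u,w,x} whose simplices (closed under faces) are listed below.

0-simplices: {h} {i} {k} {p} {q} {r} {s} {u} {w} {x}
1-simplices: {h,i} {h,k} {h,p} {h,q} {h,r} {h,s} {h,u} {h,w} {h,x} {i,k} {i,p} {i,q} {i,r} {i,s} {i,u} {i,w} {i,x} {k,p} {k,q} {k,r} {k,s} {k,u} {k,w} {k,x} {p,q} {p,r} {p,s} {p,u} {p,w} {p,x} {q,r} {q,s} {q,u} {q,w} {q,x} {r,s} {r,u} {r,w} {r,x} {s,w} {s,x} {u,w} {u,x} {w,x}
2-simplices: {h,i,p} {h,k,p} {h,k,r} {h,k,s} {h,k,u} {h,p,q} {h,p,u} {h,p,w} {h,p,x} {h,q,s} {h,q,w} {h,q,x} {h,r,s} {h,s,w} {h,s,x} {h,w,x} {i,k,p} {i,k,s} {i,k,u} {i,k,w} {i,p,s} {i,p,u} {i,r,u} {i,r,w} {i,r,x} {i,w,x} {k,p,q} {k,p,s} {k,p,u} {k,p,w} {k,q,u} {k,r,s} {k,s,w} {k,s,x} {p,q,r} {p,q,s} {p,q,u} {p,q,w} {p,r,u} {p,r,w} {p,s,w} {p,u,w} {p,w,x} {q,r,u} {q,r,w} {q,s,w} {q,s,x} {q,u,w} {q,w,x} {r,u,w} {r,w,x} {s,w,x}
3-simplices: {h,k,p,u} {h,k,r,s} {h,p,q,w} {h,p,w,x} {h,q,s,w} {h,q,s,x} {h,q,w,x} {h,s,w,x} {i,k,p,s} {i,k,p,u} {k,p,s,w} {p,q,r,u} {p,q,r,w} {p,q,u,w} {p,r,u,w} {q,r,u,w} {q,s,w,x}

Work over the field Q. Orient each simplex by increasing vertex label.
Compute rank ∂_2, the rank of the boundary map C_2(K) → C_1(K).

n_0=10 n_1=44 n_2=52 n_3=17  [Q]
∂1: piv[hi,hk,hp,hq,hr,hs,hu,hw,hx] rk=9  ker:ik,ip,iq,ir,is,iu,iw,ix,kp,kq,kr,ks,ku,kw,kx,pq,pr,ps,pu,pw,px,qr,qs,qu,qw,qx,rs,ru,rw,rx,sw,sx,uw,ux,wx
∂2: piv[hip,hkp,hkr,hks,hku,hpq,hpu,hpw,hpx,hqs,hqw,hqx,hrs,hsw,hsx,hwx,ikp,iks,iku,ikw,ips,iru,irw,irx,iwx,kpq,kpw,kqu,ksx,pqr,pru,puw] rk=32  ker:ipu,kps,kpu,krs,ksw,pqs,pqu,pqw,prw,psw,pwx,qru,qrw,qsw,qsx,quw,qwx,ruw,rwx,swx
∂3: piv[hkpu,hkrs,hpqw,hpwx,hqsw,hqsx,hqwx,hswx,ikps,ikpu,kpsw,pqru,pqrw,pquw,pruw] rk=15  ker:qruw,qswx
rk∂_2=32

rank∂_2=32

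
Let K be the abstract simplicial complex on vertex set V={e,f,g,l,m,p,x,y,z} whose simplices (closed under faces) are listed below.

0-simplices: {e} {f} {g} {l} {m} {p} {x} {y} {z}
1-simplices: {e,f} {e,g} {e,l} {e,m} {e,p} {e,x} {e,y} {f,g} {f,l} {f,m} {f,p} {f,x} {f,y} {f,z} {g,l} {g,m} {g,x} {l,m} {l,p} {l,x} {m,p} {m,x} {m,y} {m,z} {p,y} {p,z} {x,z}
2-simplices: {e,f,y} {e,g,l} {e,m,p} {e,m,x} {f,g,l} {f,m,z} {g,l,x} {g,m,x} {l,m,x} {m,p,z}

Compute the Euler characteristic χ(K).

χ(K)=-8

n_0=9 n_1=27 n_2=10
χ=+9−27+10=-8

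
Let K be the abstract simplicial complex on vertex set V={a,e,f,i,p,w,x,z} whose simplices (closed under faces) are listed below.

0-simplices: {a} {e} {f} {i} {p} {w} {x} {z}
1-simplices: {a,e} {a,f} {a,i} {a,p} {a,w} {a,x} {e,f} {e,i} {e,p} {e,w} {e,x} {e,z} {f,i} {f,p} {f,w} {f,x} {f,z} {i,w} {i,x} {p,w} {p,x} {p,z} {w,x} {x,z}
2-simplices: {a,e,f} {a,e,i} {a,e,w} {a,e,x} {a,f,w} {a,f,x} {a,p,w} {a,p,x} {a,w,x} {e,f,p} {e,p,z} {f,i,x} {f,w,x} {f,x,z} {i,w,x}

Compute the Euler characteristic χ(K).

n_0=8 n_1=24 n_2=15
χ=+8−24+15=-1

χ(K)=-1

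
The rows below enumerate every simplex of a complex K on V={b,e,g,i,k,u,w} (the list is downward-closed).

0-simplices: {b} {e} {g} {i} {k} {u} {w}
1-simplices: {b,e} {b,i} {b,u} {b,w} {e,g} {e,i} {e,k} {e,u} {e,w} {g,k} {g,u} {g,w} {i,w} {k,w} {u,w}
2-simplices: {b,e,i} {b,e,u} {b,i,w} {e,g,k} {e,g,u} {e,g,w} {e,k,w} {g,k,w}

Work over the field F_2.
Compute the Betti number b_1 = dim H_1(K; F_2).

b_1=2

n_0=7 n_1=15 n_2=8  [Z2]
∂1: piv[be,bi,bu,bw,eg,ek] rk=6  ker:ei,eu,ew,gk,gu,gw,iw,kw,uw
∂2: piv[bei,beu,biw,egk,egu,egw,ekw] rk=7  ker:gkw
b_1=(15−6)−7=2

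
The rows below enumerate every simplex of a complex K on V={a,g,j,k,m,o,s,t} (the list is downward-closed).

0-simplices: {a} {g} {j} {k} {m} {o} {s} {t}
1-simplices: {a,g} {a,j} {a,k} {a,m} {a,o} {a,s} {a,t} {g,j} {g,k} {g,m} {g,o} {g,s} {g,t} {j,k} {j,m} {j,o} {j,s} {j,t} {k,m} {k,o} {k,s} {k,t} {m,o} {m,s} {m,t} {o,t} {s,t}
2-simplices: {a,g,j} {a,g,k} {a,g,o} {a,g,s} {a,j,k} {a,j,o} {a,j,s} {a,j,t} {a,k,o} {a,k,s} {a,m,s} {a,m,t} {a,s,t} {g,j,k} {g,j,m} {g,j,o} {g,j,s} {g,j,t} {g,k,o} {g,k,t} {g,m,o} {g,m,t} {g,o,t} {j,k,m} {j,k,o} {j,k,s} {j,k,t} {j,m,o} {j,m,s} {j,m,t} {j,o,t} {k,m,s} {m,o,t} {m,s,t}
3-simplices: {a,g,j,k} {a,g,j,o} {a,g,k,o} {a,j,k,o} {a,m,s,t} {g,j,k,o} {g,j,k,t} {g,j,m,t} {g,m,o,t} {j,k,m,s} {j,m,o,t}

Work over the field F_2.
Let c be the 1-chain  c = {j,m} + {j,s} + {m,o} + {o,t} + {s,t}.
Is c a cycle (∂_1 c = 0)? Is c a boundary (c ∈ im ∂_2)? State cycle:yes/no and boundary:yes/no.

n_0=8 n_1=27 n_2=34 n_3=11  [Z2]
∂1: piv[ag,aj,ak,am,ao,as,at] rk=7  ker:gj,gk,gm,go,gs,gt,jk,jm,jo,js,jt,km,ko,ks,kt,mo,ms,mt,ot,st
∂2: piv[agj,agk,ago,ags,ajk,ajo,ajs,ajt,ako,aks,ams,amt,ast,gjm,gjt,gkt,gmo,gmt,got,jkm] rk=20  ker:gjk,gjo,gjs,gko,jko,jks,jkt,jmo,jms,jmt,jot,kms,mot,mst
∂3: piv[agjk,agjo,agko,ajko,amst,gjkt,gjmt,gmot,jkms,jmot] rk=10  ker:gjko
∂1c = 0
c vs im∂2: reduces to 0 ⇒ boundary

cycle:yes boundary:yes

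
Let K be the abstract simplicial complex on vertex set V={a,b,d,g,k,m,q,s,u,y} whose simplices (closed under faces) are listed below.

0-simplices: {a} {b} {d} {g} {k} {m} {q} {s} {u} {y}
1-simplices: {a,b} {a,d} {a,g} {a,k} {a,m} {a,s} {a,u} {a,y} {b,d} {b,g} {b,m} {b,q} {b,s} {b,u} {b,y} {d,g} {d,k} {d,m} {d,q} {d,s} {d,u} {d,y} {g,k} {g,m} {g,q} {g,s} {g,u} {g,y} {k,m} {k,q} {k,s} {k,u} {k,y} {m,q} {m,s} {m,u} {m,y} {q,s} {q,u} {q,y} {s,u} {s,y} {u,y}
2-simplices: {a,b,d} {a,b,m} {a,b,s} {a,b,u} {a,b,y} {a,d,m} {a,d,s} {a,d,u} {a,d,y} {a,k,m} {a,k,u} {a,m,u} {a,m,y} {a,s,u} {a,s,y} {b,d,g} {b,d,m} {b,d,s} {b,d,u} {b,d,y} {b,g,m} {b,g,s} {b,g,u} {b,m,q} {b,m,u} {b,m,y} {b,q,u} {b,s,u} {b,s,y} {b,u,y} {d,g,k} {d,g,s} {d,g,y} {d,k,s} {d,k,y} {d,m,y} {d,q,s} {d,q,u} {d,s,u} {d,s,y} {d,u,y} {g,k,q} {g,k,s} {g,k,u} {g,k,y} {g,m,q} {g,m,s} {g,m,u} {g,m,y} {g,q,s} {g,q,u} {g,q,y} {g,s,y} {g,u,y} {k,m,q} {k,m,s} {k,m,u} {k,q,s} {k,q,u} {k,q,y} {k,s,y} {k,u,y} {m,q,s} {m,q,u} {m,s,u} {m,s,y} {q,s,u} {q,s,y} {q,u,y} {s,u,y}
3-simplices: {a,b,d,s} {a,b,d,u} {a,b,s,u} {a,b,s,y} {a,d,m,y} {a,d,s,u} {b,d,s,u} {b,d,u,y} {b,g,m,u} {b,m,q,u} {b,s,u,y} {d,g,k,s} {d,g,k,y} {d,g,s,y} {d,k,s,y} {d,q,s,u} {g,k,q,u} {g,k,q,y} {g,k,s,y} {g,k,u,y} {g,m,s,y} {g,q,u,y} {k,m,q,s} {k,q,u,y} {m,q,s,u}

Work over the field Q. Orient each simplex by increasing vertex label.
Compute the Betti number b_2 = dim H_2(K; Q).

b_2=15

n_0=10 n_1=43 n_2=70 n_3=25  [Q]
∂1: piv[ab,ad,ag,ak,am,as,au,ay,bq] rk=9  ker:bd,bg,bm,bs,bu,by,dg,dk,dm,dq,ds,du,dy,gk,gm,gq,gs,gu,gy,km,kq,ks,ku,ky,mq,ms,mu,my,qs,qu,qy,su,sy,uy
∂2: piv[abd,abm,abs,abu,aby,adm,ads,adu,ady,akm,aku,amu,amy,asu,asy,bdg,bgm,bgs,bgu,bmq,bqu,buy,dgk,dgy,dks,dky,dqs,dqu,gkq,gku,gmq,gms,gqy] rk=33  ker:bdm,bds,bdu,bdy,bmu,bmy,bsu,bsy,dgs,dmy,dsu,dsy,duy,gks,gky,gmu,gmy,gqs,gqu,gsy,guy,kmq,kms,kmu,kqs,kqu,kqy,ksy,kuy,mqs,mqu,msu,msy,qsu,qsy,quy,suy
∂3: piv[abds,abdu,absu,absy,admy,adsu,bduy,bgmu,bmqu,bsuy,dgks,dgky,dgsy,dksy,dqsu,gkqu,gkqy,gkuy,gmsy,gquy,kmqs,mqsu] rk=22  ker:bdsu,gksy,kquy
b_2=(70−33)−22=15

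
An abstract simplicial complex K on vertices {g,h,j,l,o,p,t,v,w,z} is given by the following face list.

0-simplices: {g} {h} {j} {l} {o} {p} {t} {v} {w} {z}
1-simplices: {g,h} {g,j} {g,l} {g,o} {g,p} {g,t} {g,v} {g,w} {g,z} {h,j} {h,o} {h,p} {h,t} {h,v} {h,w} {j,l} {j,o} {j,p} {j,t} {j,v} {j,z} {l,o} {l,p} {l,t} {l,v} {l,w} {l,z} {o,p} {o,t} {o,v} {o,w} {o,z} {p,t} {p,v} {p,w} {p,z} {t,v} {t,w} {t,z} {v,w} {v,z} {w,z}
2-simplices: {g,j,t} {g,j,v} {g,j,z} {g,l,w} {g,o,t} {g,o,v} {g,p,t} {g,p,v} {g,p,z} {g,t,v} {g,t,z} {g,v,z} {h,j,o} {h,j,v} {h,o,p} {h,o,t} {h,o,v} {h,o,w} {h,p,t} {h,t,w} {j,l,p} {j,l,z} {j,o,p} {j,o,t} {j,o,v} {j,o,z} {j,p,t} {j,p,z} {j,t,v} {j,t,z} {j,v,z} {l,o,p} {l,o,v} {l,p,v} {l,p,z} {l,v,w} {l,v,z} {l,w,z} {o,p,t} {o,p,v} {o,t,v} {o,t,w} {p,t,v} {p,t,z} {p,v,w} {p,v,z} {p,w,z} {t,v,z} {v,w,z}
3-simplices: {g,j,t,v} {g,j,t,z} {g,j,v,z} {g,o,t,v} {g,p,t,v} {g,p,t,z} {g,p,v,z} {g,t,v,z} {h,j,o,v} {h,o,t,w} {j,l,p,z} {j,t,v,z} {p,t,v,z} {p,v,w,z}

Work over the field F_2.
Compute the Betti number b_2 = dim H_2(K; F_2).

n_0=10 n_1=42 n_2=49 n_3=14  [Z2]
∂1: piv[gh,gj,gl,go,gp,gt,gv,gw,gz] rk=9  ker:hj,ho,hp,ht,hv,hw,jl,jo,jp,jt,jv,jz,lo,lp,lt,lv,lw,lz,op,ot,ov,ow,oz,pt,pv,pw,pz,tv,tw,tz,vw,vz,wz
∂2: piv[gjt,gjv,gjz,glw,got,gov,gpt,gpv,gpz,gtv,gtz,gvz,hjo,hjv,hop,hot,hov,how,hpt,htw,jlp,jlz,jop,joz,lop,lov,lvw,lwz,pvw] rk=29  ker:jot,jov,jpt,jpz,jtv,jtz,jvz,lpv,lpz,lvz,opt,opv,otv,otw,ptv,ptz,pvz,pwz,tvz,vwz
∂3: piv[gjtv,gjtz,gjvz,gotv,gptv,gptz,gpvz,gtvz,hjov,hotw,jlpz,pvwz] rk=12  ker:jtvz,ptvz
b_2=(49−29)−12=8

b_2=8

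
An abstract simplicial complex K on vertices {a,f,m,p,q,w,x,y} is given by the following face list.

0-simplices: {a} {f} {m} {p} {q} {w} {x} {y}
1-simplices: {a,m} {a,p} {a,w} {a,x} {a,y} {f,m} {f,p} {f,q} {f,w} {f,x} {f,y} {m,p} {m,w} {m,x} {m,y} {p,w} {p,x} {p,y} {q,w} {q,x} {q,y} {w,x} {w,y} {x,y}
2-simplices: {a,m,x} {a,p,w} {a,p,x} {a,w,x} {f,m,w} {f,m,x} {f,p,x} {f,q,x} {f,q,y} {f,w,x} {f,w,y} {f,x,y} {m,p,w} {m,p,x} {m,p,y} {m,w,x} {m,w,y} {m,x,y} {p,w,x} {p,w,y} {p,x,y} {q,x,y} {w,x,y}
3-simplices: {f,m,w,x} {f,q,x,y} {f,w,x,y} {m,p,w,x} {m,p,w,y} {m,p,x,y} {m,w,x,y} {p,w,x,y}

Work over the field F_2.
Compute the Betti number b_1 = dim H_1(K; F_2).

b_1=2

n_0=8 n_1=24 n_2=23 n_3=8  [Z2]
∂1: piv[am,ap,aw,ax,ay,fm,fq] rk=7  ker:fp,fw,fx,fy,mp,mw,mx,my,pw,px,py,qw,qx,qy,wx,wy,xy
∂2: piv[amx,apw,apx,awx,fmw,fmx,fpx,fqx,fqy,fwx,fwy,fxy,mpw,mpy,mwy] rk=15  ker:mpx,mwx,mxy,pwx,pwy,pxy,qxy,wxy
∂3: piv[fmwx,fqxy,fwxy,mpwx,mpwy,mpxy,mwxy] rk=7  ker:pwxy
b_1=(24−7)−15=2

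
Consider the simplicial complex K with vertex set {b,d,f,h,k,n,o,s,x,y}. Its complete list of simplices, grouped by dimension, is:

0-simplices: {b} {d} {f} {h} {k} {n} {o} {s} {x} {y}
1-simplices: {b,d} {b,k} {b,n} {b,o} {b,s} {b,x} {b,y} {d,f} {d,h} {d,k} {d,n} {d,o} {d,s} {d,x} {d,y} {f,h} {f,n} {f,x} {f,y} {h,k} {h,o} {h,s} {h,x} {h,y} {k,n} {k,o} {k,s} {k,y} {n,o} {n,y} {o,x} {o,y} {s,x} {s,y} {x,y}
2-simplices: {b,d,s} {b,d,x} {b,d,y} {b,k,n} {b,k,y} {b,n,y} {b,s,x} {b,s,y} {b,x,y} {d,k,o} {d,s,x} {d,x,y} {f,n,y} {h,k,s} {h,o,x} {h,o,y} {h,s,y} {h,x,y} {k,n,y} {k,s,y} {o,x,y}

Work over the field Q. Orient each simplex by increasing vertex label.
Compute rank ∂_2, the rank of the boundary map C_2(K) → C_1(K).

n_0=10 n_1=35 n_2=21  [Q]
∂1: piv[bd,bk,bn,bo,bs,bx,by,df,dh] rk=9  ker:dk,dn,do,ds,dx,dy,fh,fn,fx,fy,hk,ho,hs,hx,hy,kn,ko,ks,ky,no,ny,ox,oy,sx,sy,xy
∂2: piv[bds,bdx,bdy,bkn,bky,bny,bsx,bsy,bxy,dko,fny,hks,hox,hoy,hsy,hxy,ksy] rk=17  ker:dsx,dxy,kny,oxy
rk∂_2=17

rank∂_2=17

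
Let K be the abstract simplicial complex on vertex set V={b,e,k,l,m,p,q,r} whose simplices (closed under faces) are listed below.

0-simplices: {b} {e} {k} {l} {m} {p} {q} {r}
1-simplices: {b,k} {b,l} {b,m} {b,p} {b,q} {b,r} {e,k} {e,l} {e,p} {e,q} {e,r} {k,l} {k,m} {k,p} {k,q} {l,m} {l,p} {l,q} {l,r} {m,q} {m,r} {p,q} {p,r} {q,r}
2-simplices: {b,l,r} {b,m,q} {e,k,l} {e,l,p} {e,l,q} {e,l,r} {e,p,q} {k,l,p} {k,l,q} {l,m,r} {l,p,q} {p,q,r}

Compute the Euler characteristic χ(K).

χ(K)=-4

n_0=8 n_1=24 n_2=12
χ=+8−24+12=-4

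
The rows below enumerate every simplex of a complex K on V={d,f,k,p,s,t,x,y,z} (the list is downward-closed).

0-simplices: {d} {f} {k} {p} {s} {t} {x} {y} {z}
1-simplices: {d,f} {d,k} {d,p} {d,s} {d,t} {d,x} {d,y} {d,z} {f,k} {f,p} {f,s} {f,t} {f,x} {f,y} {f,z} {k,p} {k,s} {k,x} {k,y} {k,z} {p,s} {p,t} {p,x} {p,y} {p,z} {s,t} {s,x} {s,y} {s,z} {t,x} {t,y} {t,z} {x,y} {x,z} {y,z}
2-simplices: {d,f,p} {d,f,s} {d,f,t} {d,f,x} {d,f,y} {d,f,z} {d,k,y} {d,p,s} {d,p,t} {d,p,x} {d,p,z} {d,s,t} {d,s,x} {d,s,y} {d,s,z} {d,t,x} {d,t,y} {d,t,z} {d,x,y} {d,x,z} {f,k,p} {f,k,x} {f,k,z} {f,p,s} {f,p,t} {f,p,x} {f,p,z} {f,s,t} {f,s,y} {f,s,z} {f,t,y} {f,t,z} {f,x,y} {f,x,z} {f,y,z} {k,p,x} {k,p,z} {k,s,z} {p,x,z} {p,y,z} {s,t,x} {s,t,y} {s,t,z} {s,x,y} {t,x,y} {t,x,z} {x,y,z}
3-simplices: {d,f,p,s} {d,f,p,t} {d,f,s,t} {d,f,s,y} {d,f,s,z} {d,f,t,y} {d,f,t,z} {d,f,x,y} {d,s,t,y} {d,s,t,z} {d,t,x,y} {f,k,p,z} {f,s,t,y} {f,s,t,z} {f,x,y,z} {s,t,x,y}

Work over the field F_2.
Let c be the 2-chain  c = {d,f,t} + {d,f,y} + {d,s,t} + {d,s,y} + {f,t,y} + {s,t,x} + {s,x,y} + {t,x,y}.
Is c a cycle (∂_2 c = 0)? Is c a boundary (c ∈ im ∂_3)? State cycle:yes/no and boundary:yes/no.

cycle:yes boundary:yes

n_0=9 n_1=35 n_2=47 n_3=16  [Z2]
∂1: piv[df,dk,dp,ds,dt,dx,dy,dz] rk=8  ker:fk,fp,fs,ft,fx,fy,fz,kp,ks,kx,ky,kz,ps,pt,px,py,pz,st,sx,sy,sz,tx,ty,tz,xy,xz,yz
∂2: piv[dfp,dfs,dft,dfx,dfy,dfz,dky,dps,dpt,dpx,dpz,dst,dsx,dsy,dsz,dtx,dty,dtz,dxy,dxz,fkp,fkx,fkz,fyz,ksz,pyz] rk=26  ker:fps,fpt,fpx,fpz,fst,fsy,fsz,fty,ftz,fxy,fxz,kpx,kpz,pxz,stx,sty,stz,sxy,txy,txz,xyz
∂3: piv[dfps,dfpt,dfst,dfsy,dfsz,dfty,dftz,dfxy,dsty,dstz,dtxy,fkpz,fxyz,stxy] rk=14  ker:fsty,fstz
∂2c = 0
c vs im∂3: reduces to 0 ⇒ boundary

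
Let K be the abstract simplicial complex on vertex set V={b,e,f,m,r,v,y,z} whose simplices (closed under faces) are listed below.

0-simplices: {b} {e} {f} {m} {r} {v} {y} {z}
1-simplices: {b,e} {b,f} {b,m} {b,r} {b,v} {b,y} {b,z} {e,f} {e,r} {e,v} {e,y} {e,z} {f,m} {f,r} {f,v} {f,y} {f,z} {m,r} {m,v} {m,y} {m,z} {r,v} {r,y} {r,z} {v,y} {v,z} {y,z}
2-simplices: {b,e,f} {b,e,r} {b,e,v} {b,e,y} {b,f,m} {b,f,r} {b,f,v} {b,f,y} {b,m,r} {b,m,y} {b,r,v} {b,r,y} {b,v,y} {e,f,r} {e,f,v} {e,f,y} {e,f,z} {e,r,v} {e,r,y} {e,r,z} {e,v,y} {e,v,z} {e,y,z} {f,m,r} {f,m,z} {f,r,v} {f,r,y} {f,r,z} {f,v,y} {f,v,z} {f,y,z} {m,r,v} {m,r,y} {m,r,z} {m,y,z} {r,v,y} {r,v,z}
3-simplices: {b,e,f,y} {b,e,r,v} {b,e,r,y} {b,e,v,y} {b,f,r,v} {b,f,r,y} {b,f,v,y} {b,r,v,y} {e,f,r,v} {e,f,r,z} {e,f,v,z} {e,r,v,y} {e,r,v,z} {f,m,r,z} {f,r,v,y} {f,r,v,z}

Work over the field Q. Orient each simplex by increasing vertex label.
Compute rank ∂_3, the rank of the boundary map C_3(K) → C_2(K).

rank∂_3=13

n_0=8 n_1=27 n_2=37 n_3=16  [Q]
∂1: piv[be,bf,bm,br,bv,by,bz] rk=7  ker:ef,er,ev,ey,ez,fm,fr,fv,fy,fz,mr,mv,my,mz,rv,ry,rz,vy,vz,yz
∂2: piv[bef,ber,bev,bey,bfm,bfr,bfv,bfy,bmr,bmy,brv,bry,bvy,efz,erz,evz,eyz,fmz,mrv] rk=19  ker:efr,efv,efy,erv,ery,evy,fmr,frv,fry,frz,fvy,fvz,fyz,mry,mrz,myz,rvy,rvz
∂3: piv[befy,berv,bery,bevy,bfrv,bfry,bfvy,brvy,efrv,efrz,efvz,ervz,fmrz] rk=13  ker:ervy,frvy,frvz
rk∂_3=13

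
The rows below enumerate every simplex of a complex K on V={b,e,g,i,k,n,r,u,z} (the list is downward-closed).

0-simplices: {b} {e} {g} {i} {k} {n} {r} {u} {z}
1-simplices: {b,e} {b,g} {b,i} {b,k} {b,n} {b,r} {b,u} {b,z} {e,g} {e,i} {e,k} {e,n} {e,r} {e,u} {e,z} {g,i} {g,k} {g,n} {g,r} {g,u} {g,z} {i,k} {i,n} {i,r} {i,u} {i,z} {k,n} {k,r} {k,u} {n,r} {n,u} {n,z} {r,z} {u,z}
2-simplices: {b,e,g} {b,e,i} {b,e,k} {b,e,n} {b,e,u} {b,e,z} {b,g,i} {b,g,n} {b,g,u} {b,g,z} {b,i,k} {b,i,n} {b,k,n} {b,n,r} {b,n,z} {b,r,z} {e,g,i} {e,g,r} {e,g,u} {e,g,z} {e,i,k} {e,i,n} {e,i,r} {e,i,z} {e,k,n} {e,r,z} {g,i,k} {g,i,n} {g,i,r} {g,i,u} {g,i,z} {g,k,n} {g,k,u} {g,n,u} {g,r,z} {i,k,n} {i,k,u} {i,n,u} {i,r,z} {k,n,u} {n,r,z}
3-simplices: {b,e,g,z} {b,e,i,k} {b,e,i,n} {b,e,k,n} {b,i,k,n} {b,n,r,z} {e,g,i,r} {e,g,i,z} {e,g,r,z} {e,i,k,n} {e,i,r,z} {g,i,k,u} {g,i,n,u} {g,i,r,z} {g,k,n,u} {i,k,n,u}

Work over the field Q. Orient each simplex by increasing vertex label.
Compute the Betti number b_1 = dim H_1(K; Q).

b_1=2

n_0=9 n_1=34 n_2=41 n_3=16  [Q]
∂1: piv[be,bg,bi,bk,bn,br,bu,bz] rk=8  ker:eg,ei,ek,en,er,eu,ez,gi,gk,gn,gr,gu,gz,ik,in,ir,iu,iz,kn,kr,ku,nr,nu,nz,rz,uz
∂2: piv[beg,bei,bek,ben,beu,bez,bgi,bgn,bgu,bgz,bik,bin,bkn,bnr,bnz,brz,egr,eir,eiz,erz,gik,giu,gku,gnu] rk=24  ker:egi,egu,egz,eik,ein,ekn,gin,gir,giz,gkn,grz,ikn,iku,inu,irz,knu,nrz
∂3: piv[begz,beik,bein,bekn,bikn,bnrz,egir,egiz,egrz,eirz,giku,ginu,gknu,iknu] rk=14  ker:eikn,girz
b_1=(34−8)−24=2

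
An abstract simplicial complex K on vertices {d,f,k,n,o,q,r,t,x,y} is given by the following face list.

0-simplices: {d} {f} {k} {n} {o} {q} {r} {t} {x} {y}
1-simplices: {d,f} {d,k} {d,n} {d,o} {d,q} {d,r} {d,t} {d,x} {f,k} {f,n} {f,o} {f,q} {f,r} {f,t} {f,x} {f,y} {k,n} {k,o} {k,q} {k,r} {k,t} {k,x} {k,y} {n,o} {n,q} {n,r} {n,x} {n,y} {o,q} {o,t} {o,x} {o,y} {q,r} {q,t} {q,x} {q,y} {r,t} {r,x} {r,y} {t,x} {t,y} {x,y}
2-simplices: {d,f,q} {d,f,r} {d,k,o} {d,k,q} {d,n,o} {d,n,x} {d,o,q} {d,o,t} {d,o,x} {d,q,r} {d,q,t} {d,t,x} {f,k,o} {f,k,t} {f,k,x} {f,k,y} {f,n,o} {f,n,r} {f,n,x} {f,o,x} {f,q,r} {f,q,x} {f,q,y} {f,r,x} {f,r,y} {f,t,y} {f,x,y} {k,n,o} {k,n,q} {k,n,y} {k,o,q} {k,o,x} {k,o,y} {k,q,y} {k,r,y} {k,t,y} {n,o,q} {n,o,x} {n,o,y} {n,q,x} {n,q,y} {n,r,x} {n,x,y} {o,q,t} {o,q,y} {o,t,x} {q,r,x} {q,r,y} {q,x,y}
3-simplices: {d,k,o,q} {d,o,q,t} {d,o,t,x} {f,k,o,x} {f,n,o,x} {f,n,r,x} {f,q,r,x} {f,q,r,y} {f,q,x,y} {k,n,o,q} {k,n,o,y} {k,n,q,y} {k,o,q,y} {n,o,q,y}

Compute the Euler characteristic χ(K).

n_0=10 n_1=42 n_2=49 n_3=14
χ=+10−42+49−14=3

χ(K)=3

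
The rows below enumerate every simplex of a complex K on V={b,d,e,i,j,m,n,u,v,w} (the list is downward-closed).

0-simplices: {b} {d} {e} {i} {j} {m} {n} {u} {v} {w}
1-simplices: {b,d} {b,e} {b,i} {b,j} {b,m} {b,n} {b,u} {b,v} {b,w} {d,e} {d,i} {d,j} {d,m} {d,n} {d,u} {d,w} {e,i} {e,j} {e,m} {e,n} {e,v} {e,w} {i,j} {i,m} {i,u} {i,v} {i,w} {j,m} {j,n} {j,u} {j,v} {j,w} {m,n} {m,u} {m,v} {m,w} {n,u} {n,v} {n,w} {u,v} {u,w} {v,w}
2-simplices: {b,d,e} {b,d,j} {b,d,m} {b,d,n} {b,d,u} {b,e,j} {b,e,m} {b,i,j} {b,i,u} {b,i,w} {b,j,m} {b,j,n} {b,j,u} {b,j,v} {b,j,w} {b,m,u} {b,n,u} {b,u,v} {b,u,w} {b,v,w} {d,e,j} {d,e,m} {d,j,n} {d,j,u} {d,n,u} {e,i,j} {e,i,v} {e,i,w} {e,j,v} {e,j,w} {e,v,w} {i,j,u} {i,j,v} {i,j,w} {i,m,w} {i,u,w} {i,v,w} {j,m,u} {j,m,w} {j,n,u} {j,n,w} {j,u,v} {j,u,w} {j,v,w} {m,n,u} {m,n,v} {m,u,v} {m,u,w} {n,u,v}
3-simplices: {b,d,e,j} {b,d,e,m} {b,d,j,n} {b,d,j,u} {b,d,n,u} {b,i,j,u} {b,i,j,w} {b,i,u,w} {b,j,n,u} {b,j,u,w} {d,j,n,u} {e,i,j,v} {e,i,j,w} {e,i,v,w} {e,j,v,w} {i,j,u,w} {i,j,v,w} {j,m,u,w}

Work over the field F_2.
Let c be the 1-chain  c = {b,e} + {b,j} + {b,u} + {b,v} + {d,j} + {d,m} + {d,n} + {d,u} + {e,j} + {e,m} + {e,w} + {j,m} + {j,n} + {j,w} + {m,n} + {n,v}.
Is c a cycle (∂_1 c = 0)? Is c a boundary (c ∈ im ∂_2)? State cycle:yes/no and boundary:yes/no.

n_0=10 n_1=42 n_2=49 n_3=18  [Z2]
∂1: piv[bd,be,bi,bj,bm,bn,bu,bv,bw] rk=9  ker:de,di,dj,dm,dn,du,dw,ei,ej,em,en,ev,ew,ij,im,iu,iv,iw,jm,jn,ju,jv,jw,mn,mu,mv,mw,nu,nv,nw,uv,uw,vw
∂2: piv[bde,bdj,bdm,bdn,bdu,bej,bem,bij,biu,biw,bjm,bjn,bju,bjv,bjw,bmu,bnu,buv,buw,bvw,eij,eiv,eiw,ejv,imw,jmw,jnw,mnu,mnv,muv] rk=30  ker:dej,dem,djn,dju,dnu,ejw,evw,iju,ijv,ijw,iuw,ivw,jmu,jnu,juv,juw,jvw,muw,nuv
∂3: piv[bdej,bdem,bdjn,bdju,bdnu,biju,bijw,biuw,bjnu,bjuw,eijv,eijw,eivw,ejvw,jmuw] rk=15  ker:djnu,ijuw,ijvw
∂1c = 0
c vs im∂2: reduces to 0 ⇒ boundary

cycle:yes boundary:yes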